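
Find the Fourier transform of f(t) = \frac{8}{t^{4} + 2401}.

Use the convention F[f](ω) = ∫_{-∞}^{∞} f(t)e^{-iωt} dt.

F(ω) = \frac{8 \pi e^{- \frac{7 \sqrt{2} \left|{\omega}\right|}{2}} \sin{\left(\frac{7 \sqrt{2} \left|{\omega}\right|}{2} + \frac{\pi}{4} \right)}}{343}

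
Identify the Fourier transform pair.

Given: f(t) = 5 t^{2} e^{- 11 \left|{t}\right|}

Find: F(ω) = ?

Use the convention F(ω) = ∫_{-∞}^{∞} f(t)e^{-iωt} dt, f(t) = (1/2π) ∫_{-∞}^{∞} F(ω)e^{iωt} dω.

F(ω) = \frac{220 \left(121 - 3 \omega^{2}\right)}{\left(\omega^{2} + 121\right)^{3}}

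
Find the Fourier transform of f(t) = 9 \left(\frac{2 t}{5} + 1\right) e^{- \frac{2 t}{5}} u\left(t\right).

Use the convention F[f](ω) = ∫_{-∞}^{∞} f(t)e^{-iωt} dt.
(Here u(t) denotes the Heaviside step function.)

F(ω) = \frac{45 \left(- 5 i \omega - 4\right)}{25 \omega^{2} - 20 i \omega - 4}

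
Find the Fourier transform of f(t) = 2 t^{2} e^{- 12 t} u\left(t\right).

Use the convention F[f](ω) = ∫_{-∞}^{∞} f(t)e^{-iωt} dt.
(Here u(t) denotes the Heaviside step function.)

F(ω) = \frac{4}{\left(i \omega + 12\right)^{3}}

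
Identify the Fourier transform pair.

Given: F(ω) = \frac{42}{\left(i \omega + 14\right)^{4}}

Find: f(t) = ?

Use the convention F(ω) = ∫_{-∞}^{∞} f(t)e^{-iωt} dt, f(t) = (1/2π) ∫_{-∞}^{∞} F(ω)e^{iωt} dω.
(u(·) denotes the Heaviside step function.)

f(t) = 7 t^{3} e^{- 14 t} u\left(t\right)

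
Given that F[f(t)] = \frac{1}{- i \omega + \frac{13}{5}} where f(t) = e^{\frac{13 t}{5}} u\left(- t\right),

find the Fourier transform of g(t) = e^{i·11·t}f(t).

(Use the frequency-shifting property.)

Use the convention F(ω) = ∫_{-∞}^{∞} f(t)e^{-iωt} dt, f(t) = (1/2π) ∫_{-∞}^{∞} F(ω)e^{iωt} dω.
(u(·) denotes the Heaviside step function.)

F[g](ω) = - \frac{5}{5 i \left(\omega - 11\right) - 13}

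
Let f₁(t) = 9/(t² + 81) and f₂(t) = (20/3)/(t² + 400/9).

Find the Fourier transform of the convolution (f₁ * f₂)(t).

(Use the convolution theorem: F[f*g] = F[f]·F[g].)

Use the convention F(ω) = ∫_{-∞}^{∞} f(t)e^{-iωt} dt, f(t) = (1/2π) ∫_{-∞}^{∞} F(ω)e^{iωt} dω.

F[f₁*f₂](ω) = \pi^{2} e^{- \frac{47 \left|{\omega}\right|}{3}}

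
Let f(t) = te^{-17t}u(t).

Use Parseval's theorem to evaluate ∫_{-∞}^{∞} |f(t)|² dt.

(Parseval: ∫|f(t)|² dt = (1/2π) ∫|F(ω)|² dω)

∫|f(t)|² dt = \frac{1}{19652}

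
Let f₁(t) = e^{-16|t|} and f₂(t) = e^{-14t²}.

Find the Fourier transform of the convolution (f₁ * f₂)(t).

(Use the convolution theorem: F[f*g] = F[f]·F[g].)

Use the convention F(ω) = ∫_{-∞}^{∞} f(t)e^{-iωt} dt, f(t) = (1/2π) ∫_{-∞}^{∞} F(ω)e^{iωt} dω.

F[f₁*f₂](ω) = \frac{16 \sqrt{14} \sqrt{\pi} e^{- \frac{\omega^{2}}{56}}}{7 \left(\omega^{2} + 256\right)}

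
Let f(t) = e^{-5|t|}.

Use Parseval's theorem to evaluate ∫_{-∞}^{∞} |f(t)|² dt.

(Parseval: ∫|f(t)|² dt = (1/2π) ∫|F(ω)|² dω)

∫|f(t)|² dt = \frac{1}{5}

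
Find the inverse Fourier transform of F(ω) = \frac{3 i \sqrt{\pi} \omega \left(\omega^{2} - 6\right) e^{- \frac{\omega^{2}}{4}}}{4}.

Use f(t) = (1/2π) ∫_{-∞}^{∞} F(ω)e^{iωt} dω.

f(t) = 6 t^{3} e^{- t^{2}}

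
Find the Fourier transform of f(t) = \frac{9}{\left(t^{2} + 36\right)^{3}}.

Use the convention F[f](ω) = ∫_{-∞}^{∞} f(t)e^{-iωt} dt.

F(ω) = \frac{\pi \left(12 \omega^{2} + 6 \left|{\omega}\right| + 1\right) e^{- 6 \left|{\omega}\right|}}{2304}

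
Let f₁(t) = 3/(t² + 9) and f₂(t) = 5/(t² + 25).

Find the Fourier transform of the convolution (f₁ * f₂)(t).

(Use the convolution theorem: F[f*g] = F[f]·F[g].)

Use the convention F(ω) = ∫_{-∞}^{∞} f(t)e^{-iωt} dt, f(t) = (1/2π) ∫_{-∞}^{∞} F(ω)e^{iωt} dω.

F[f₁*f₂](ω) = \pi^{2} e^{- 8 \left|{\omega}\right|}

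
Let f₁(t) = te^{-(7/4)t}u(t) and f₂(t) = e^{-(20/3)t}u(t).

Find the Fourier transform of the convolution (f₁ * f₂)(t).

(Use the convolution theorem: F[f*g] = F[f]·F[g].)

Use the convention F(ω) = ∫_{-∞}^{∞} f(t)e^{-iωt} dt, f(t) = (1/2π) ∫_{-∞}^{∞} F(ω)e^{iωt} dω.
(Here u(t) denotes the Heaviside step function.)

F[f₁*f₂](ω) = \frac{48}{\left(3 i \omega + 20\right) \left(4 i \omega + 7\right)^{2}}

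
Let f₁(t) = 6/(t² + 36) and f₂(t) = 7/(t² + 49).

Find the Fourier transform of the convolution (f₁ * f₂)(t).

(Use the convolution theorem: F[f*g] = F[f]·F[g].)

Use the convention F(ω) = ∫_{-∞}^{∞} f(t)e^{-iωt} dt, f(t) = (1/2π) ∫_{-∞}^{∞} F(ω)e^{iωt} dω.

F[f₁*f₂](ω) = \pi^{2} e^{- 13 \left|{\omega}\right|}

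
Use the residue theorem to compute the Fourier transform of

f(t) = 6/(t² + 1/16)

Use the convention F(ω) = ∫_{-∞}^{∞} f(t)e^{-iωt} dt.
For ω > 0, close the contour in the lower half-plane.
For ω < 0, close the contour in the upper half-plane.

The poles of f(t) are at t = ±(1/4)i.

Let g(z) = f(z)e^{-iωz}; for large |z| the factor e^{-iωz} decays in the lower half-plane when ω > 0 and in the upper half-plane when ω < 0.

Case ω > 0 (lower half-plane, clockwise contour ⇒ F(ω) = -2πi·ΣRes):
  Res_{z = - \frac{i}{4}} g(z) = 12 i e^{- \frac{\omega}{4}}
  F(ω) = -2πi·ΣRes = 24 \pi e^{- \frac{\omega}{4}}

Case ω < 0 (upper half-plane, counterclockwise contour ⇒ F(ω) = +2πi·ΣRes):
  Res_{z = \frac{i}{4}} g(z) = - 12 i e^{\frac{\omega}{4}}
  F(ω) = 2πi·ΣRes = 24 \pi e^{\frac{\omega}{4}}

Both cases combine into a single formula in |ω|:

F(ω) = 24 \pi e^{- \frac{\left|{\omega}\right|}{4}}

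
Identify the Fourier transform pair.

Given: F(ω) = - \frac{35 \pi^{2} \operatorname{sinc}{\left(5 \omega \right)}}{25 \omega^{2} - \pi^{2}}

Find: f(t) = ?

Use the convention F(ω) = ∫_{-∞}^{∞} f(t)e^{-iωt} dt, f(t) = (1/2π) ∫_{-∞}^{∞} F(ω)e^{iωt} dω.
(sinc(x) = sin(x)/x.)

f(t) = 7 \left(\begin{cases} \cos^{2}{\left(\frac{\pi t}{10} \right)} & \text{for}\: \left|{t}\right| < 5 \\0 & \text{otherwise} \end{cases}\right)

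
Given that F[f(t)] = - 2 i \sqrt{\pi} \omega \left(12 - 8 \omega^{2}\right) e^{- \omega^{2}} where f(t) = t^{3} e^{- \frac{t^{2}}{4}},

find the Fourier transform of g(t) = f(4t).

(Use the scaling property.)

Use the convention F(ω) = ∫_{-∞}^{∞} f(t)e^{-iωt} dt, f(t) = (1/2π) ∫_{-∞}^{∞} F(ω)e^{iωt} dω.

F[g](ω) = \frac{i \sqrt{\pi} \omega \left(\omega^{2} - 24\right) e^{- \frac{\omega^{2}}{16}}}{16}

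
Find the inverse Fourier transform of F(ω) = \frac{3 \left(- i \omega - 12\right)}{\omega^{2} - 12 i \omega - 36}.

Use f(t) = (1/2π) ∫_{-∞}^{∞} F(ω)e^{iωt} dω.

f(t) = 3 \left(6 t + 1\right) e^{- 6 t} u\left(t\right)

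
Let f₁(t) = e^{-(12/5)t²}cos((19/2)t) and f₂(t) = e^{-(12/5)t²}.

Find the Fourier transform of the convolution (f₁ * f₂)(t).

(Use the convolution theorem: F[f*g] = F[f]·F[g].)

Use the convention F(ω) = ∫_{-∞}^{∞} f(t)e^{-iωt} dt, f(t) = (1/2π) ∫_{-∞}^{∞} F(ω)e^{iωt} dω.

F[f₁*f₂](ω) = \frac{5 \pi \left(e^{\frac{95 \omega}{24}} + 1\right) e^{- \frac{5 \omega^{2}}{24} - \frac{95 \omega}{48} - \frac{1805}{192}}}{24}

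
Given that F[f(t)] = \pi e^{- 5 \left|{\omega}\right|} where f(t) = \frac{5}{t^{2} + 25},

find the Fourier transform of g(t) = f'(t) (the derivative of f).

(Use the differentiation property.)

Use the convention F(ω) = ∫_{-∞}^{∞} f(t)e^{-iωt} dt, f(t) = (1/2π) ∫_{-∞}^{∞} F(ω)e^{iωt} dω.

F[g](ω) = i \pi \omega e^{- 5 \left|{\omega}\right|}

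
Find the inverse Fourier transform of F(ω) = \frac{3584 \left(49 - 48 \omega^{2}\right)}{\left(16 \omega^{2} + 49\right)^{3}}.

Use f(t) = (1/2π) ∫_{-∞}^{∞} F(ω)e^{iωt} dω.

f(t) = 2 t^{2} e^{- \frac{7 \left|{t}\right|}{4}}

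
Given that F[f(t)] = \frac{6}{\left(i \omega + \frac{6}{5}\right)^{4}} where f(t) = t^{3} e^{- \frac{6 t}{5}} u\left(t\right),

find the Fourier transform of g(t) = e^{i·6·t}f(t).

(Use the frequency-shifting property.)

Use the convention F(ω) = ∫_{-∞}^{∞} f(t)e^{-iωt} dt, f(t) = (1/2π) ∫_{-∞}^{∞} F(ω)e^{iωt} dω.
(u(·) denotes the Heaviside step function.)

F[g](ω) = \frac{3750}{\left(5 i \left(\omega - 6\right) + 6\right)^{4}}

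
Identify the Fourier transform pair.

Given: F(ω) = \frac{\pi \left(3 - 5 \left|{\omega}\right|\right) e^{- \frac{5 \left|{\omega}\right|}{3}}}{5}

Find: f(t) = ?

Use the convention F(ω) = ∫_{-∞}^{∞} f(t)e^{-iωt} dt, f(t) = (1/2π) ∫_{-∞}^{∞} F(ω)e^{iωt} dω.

f(t) = \frac{2 t^{2}}{\left(t^{2} + \frac{25}{9}\right)^{2}}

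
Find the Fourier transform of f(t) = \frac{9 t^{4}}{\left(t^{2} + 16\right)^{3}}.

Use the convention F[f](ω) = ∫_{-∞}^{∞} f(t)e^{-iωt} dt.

F(ω) = \frac{9 \pi \left(16 \omega^{2} - 20 \left|{\omega}\right| + 3\right) e^{- 4 \left|{\omega}\right|}}{32}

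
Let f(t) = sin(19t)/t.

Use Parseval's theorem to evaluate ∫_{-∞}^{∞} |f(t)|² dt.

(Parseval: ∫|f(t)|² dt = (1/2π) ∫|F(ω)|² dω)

∫|f(t)|² dt = 19 \pi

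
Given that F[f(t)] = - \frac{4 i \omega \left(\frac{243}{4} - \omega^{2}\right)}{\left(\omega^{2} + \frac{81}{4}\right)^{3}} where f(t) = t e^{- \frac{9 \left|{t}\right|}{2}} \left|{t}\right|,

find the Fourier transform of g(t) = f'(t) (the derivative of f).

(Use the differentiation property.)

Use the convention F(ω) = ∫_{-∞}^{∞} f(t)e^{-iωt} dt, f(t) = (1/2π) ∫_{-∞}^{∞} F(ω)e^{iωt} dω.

F[g](ω) = \frac{\omega^{2} \left(15552 - 256 \omega^{2}\right)}{\left(4 \omega^{2} + 81\right)^{3}}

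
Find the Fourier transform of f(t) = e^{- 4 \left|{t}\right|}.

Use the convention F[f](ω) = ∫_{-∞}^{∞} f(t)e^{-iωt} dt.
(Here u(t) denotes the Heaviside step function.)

F(ω) = \frac{8}{\omega^{2} + 16}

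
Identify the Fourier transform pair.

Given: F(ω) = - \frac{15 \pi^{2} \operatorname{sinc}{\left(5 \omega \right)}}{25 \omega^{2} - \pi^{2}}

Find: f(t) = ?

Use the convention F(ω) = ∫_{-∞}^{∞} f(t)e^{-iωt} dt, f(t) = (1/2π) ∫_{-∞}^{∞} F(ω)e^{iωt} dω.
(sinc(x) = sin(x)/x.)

f(t) = 3 \left(\begin{cases} \cos^{2}{\left(\frac{\pi t}{10} \right)} & \text{for}\: \left|{t}\right| < 5 \\0 & \text{otherwise} \end{cases}\right)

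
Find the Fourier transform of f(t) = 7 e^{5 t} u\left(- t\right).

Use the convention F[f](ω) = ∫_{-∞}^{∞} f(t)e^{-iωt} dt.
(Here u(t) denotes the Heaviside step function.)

F(ω) = - \frac{7}{i \omega - 5}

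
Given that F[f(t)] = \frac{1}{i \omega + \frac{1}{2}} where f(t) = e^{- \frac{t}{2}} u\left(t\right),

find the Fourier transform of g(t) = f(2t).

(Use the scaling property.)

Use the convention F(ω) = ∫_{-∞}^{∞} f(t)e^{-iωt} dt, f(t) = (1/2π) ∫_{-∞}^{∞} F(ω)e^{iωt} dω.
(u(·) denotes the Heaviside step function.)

F[g](ω) = \frac{1}{i \omega + 1}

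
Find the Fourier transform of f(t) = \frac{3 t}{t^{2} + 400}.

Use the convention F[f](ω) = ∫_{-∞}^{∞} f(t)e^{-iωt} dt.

F(ω) = - 3 i \pi e^{- 20 \left|{\omega}\right|} \operatorname{sign}{\left(\omega \right)}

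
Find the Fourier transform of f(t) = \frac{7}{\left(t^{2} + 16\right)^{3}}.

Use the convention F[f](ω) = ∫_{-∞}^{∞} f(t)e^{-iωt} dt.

F(ω) = \frac{7 \pi \left(16 \omega^{2} + 12 \left|{\omega}\right| + 3\right) e^{- 4 \left|{\omega}\right|}}{8192}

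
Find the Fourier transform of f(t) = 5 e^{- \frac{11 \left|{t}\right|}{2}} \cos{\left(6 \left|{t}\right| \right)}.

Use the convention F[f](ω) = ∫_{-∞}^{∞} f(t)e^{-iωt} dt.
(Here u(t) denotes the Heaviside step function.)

F(ω) = \frac{220 \left(4 \omega^{2} + 265\right)}{16 \omega^{4} - 184 \omega^{2} + 70225}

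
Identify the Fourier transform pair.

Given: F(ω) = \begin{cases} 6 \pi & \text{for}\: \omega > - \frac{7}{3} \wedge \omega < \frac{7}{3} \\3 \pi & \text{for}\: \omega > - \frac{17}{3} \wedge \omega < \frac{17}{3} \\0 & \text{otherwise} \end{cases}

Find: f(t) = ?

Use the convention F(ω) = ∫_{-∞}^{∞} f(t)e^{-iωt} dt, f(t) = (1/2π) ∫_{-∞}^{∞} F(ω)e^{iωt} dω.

f(t) = \frac{6 \sin{\left(4 t \right)} \cos{\left(\frac{5 t}{3} \right)}}{t}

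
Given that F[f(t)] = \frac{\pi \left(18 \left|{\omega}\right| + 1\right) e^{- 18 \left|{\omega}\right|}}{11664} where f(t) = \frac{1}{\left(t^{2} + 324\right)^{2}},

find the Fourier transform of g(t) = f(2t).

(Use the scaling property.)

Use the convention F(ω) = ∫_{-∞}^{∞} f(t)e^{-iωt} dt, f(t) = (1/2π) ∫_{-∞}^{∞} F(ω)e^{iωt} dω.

F[g](ω) = \frac{\pi \left(9 \left|{\omega}\right| + 1\right) e^{- 9 \left|{\omega}\right|}}{23328}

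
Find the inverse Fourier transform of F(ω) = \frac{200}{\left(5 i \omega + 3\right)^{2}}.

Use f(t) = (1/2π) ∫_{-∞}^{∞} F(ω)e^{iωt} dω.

f(t) = 8 t e^{- \frac{3 t}{5}} u\left(t\right)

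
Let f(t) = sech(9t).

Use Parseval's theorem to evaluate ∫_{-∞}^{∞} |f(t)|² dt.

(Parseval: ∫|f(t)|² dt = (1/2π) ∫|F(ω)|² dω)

∫|f(t)|² dt = \frac{2}{9}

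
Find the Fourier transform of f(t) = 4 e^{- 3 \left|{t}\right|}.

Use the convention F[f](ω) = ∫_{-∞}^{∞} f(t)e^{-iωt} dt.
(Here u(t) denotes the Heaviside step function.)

F(ω) = \frac{24}{\omega^{2} + 9}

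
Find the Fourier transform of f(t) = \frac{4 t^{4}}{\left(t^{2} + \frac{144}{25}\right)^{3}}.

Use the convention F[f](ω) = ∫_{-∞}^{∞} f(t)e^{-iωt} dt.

F(ω) = \frac{\pi \left(48 \omega^{2} - 100 \left|{\omega}\right| + 25\right) e^{- \frac{12 \left|{\omega}\right|}{5}}}{40}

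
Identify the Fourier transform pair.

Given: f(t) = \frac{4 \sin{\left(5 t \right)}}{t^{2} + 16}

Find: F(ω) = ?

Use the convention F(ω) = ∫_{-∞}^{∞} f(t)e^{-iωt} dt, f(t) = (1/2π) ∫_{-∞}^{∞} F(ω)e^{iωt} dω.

F(ω) = \frac{i \pi e^{- 4 \left|{\omega + 5}\right|}}{2} - \frac{i \pi e^{- 4 \left|{\omega - 5}\right|}}{2}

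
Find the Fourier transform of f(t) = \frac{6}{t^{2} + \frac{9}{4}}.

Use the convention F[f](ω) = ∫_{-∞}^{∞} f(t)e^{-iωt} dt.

F(ω) = 4 \pi e^{- \frac{3 \left|{\omega}\right|}{2}}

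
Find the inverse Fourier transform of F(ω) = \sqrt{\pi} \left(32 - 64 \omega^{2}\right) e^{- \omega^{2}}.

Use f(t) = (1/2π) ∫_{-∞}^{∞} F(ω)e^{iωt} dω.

f(t) = 8 t^{2} e^{- \frac{t^{2}}{4}}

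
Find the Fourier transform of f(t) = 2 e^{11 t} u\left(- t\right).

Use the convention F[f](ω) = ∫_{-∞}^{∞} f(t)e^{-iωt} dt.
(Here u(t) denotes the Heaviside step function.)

F(ω) = - \frac{2}{i \omega - 11}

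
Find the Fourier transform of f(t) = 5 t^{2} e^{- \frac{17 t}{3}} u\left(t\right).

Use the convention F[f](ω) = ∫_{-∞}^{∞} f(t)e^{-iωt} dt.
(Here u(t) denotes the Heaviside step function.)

F(ω) = \frac{270}{\left(3 i \omega + 17\right)^{3}}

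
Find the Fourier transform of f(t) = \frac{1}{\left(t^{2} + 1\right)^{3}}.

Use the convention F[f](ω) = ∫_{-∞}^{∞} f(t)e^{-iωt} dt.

F(ω) = \frac{\pi \left(\omega^{2} + 3 \left|{\omega}\right| + 3\right) e^{- \left|{\omega}\right|}}{8}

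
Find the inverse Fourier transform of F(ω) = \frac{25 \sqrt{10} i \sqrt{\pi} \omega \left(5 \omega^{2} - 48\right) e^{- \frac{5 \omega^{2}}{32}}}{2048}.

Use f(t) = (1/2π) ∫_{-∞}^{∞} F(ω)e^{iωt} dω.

f(t) = 8 t^{3} e^{- \frac{8 t^{2}}{5}}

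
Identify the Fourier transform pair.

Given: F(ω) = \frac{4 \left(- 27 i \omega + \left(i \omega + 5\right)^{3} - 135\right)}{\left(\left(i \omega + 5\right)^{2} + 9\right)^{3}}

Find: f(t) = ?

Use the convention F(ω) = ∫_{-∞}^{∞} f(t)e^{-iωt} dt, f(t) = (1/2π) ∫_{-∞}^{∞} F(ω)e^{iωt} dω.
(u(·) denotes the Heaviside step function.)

f(t) = 2 t^{2} e^{- 5 t} \cos{\left(3 t \right)} u\left(t\right)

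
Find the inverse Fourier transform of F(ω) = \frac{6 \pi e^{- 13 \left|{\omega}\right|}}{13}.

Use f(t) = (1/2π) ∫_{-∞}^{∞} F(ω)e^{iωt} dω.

f(t) = \frac{6}{t^{2} + 169}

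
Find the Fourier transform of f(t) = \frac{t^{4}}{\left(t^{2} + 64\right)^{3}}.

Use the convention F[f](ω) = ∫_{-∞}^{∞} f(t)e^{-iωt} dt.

F(ω) = \frac{\pi \left(64 \omega^{2} - 40 \left|{\omega}\right| + 3\right) e^{- 8 \left|{\omega}\right|}}{64}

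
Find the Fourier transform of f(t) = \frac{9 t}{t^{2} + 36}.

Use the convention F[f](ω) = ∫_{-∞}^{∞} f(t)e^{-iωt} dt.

F(ω) = - 9 i \pi e^{- 6 \left|{\omega}\right|} \operatorname{sign}{\left(\omega \right)}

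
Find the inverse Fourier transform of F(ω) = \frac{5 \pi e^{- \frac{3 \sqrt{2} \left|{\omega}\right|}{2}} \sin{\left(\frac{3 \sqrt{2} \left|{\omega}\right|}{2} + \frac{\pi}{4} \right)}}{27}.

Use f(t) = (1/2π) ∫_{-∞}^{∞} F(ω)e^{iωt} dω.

f(t) = \frac{5}{t^{4} + 81}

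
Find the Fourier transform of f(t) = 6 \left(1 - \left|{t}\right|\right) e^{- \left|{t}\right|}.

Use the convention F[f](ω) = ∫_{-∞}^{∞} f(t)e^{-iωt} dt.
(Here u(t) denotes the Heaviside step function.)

F(ω) = \frac{24 \omega^{2}}{\left(\omega^{2} + 1\right)^{2}}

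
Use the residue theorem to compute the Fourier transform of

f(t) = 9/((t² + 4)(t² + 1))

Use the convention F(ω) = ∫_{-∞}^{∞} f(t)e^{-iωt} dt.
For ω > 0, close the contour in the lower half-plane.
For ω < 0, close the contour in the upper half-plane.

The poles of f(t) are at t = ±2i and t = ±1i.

Let g(z) = f(z)e^{-iωz}; for large |z| the factor e^{-iωz} decays in the lower half-plane when ω > 0 and in the upper half-plane when ω < 0.

Case ω > 0 (lower half-plane, clockwise contour ⇒ F(ω) = -2πi·ΣRes):
  Res_{z = - 2 i} g(z) = - \frac{3 i e^{- 2 \omega}}{4}
  Res_{z = - i} g(z) = \frac{3 i e^{- \omega}}{2}
  F(ω) = -2πi·ΣRes = \frac{3 \pi \left(2 e^{\omega} - 1\right) e^{- 2 \omega}}{2}

Case ω < 0 (upper half-plane, counterclockwise contour ⇒ F(ω) = +2πi·ΣRes):
  Res_{z = 2 i} g(z) = \frac{3 i e^{2 \omega}}{4}
  Res_{z = i} g(z) = - \frac{3 i e^{\omega}}{2}
  F(ω) = 2πi·ΣRes = \frac{3 \pi \left(2 - e^{\omega}\right) e^{\omega}}{2}

Both cases combine into a single formula in |ω|:

F(ω) = \frac{3 \pi \left(2 e^{\left|{\omega}\right|} - 1\right) e^{- 2 \left|{\omega}\right|}}{2}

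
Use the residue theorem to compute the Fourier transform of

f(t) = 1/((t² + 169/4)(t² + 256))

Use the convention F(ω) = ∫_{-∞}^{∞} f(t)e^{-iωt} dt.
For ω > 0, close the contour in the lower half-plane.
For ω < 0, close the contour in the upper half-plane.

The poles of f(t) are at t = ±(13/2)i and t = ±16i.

Let g(z) = f(z)e^{-iωz}; for large |z| the factor e^{-iωz} decays in the lower half-plane when ω > 0 and in the upper half-plane when ω < 0.

Case ω > 0 (lower half-plane, clockwise contour ⇒ F(ω) = -2πi·ΣRes):
  Res_{z = - \frac{13 i}{2}} g(z) = \frac{4 i e^{- \frac{13 \omega}{2}}}{11115}
  Res_{z = - 16 i} g(z) = - \frac{i e^{- 16 \omega}}{6840}
  F(ω) = -2πi·ΣRes = - \frac{\pi e^{- 16 \omega}}{3420} + \frac{8 \pi e^{- \frac{13 \omega}{2}}}{11115}

Case ω < 0 (upper half-plane, counterclockwise contour ⇒ F(ω) = +2πi·ΣRes):
  Res_{z = \frac{13 i}{2}} g(z) = - \frac{4 i e^{\frac{13 \omega}{2}}}{11115}
  Res_{z = 16 i} g(z) = \frac{i e^{16 \omega}}{6840}
  F(ω) = 2πi·ΣRes = \frac{\pi \left(32 e^{\frac{13 \omega}{2}} - 13 e^{16 \omega}\right)}{44460}

Both cases combine into a single formula in |ω|:

F(ω) = - \frac{\pi e^{- 16 \left|{\omega}\right|}}{3420} + \frac{8 \pi e^{- \frac{13 \left|{\omega}\right|}{2}}}{11115}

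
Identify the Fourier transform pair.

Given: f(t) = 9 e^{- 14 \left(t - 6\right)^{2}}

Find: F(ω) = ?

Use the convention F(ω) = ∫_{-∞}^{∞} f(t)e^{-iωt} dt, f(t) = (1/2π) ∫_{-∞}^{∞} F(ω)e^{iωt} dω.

F(ω) = \frac{9 \sqrt{14} \sqrt{\pi} e^{- \frac{\omega \left(\omega + 336 i\right)}{56}}}{14}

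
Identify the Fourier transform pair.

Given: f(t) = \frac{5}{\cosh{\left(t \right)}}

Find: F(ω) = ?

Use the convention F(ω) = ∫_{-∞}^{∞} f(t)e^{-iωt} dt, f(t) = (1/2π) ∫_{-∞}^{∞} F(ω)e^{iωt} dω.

F(ω) = \frac{5 \pi}{\cosh{\left(\frac{\pi \omega}{2} \right)}}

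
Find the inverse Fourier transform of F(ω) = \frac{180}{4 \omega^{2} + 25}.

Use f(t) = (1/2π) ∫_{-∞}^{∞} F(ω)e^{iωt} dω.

f(t) = 9 e^{- \frac{5 \left|{t}\right|}{2}}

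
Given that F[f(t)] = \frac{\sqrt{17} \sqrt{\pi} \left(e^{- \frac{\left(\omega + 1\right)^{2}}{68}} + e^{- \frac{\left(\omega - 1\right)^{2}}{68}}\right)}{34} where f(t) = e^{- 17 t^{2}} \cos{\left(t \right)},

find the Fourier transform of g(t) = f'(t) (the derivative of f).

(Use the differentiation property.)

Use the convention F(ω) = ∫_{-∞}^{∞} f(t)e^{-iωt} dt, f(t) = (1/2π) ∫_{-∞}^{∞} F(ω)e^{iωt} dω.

F[g](ω) = \frac{\sqrt{17} i \sqrt{\pi} \omega \left(e^{\frac{\omega}{17}} + 1\right) e^{- \frac{\omega^{2}}{68} - \frac{\omega}{34} - \frac{1}{68}}}{34}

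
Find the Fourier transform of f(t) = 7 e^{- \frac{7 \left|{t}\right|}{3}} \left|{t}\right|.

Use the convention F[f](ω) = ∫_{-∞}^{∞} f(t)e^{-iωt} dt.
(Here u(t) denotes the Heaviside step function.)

F(ω) = \frac{126 \left(49 - 9 \omega^{2}\right)}{\left(9 \omega^{2} + 49\right)^{2}}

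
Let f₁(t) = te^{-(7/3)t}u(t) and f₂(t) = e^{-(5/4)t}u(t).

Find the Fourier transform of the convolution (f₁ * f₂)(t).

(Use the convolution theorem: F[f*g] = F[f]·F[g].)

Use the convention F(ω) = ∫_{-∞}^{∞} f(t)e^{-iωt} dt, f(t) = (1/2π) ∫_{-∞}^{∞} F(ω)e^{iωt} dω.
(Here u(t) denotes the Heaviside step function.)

F[f₁*f₂](ω) = \frac{36}{\left(3 i \omega + 7\right)^{2} \left(4 i \omega + 5\right)}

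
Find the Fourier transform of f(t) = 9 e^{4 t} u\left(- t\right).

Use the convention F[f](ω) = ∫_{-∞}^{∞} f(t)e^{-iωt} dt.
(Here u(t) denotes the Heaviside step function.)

F(ω) = - \frac{9}{i \omega - 4}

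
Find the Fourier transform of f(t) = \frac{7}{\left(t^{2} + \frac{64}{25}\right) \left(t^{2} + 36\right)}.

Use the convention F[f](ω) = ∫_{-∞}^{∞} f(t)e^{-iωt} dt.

F(ω) = - \frac{175 \pi e^{- 6 \left|{\omega}\right|}}{5016} + \frac{875 \pi e^{- \frac{8 \left|{\omega}\right|}{5}}}{6688}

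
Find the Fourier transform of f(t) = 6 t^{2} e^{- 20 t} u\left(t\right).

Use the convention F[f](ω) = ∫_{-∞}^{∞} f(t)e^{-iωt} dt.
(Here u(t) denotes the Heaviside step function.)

F(ω) = \frac{12}{\left(i \omega + 20\right)^{3}}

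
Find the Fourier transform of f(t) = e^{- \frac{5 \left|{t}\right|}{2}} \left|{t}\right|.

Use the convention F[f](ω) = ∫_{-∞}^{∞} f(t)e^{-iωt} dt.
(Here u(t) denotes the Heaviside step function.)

F(ω) = \frac{8 \left(25 - 4 \omega^{2}\right)}{\left(4 \omega^{2} + 25\right)^{2}}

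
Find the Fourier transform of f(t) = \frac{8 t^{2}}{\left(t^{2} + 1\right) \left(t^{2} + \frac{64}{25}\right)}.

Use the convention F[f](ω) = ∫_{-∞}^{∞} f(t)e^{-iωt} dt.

F(ω) = - \frac{200 \pi e^{- \left|{\omega}\right|}}{39} + \frac{320 \pi e^{- \frac{8 \left|{\omega}\right|}{5}}}{39}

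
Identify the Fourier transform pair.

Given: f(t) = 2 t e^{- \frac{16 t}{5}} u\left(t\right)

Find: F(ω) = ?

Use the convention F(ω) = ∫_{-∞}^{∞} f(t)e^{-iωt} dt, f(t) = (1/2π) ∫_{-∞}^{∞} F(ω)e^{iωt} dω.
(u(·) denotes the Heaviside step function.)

F(ω) = \frac{50}{\left(5 i \omega + 16\right)^{2}}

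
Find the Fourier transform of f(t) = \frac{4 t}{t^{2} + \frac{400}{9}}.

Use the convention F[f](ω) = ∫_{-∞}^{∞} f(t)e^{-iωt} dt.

F(ω) = - 4 i \pi e^{- \frac{20 \left|{\omega}\right|}{3}} \operatorname{sign}{\left(\omega \right)}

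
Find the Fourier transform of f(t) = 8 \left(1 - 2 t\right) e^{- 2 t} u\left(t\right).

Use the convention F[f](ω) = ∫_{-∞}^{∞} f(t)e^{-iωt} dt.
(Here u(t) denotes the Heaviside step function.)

F(ω) = \frac{8 i \omega}{- \omega^{2} + 4 i \omega + 4}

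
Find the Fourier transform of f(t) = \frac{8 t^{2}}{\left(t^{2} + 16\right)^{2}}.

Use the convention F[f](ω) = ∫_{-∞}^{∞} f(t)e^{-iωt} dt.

F(ω) = \pi \left(1 - 4 \left|{\omega}\right|\right) e^{- 4 \left|{\omega}\right|}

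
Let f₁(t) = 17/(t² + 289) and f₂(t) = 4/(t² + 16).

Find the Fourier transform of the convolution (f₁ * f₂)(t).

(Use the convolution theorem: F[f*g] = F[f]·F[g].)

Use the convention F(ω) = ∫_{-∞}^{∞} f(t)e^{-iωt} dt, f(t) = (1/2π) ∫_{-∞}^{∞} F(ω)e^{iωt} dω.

F[f₁*f₂](ω) = \pi^{2} e^{- 21 \left|{\omega}\right|}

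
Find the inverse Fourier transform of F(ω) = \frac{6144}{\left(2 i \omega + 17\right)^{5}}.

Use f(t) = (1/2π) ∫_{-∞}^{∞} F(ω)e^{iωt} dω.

f(t) = 8 t^{4} e^{- \frac{17 t}{2}} u\left(t\right)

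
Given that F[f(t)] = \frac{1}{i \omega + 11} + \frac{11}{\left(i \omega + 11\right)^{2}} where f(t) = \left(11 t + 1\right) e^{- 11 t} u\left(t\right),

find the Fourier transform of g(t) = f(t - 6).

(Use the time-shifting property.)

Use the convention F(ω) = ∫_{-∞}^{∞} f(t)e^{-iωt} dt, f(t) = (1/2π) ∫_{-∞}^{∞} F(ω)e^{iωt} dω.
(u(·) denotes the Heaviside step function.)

F[g](ω) = \frac{\left(- i \omega - 22\right) e^{- 6 i \omega}}{\omega^{2} - 22 i \omega - 121}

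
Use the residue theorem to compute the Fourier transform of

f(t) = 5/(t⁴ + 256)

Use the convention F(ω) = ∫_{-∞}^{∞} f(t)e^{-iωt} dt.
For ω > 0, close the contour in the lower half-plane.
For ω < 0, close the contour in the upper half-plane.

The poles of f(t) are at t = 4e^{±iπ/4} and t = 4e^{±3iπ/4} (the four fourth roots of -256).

Let g(z) = f(z)e^{-iωz}; for large |z| the factor e^{-iωz} decays in the lower half-plane when ω > 0 and in the upper half-plane when ω < 0.

Case ω > 0 (lower half-plane, clockwise contour ⇒ F(ω) = -2πi·ΣRes):
  Res_{z = - 2 \sqrt{2} - 2 \sqrt{2} i} g(z) = \frac{5 \sqrt{2} i \left(1 - i\right) e^{2 \sqrt{2} \omega \left(-1 + i\right)}}{512}
  Res_{z = 2 \sqrt{2} - 2 \sqrt{2} i} g(z) = \frac{5 \sqrt{2} i \left(1 + i\right) e^{- 2 \sqrt{2} \omega \left(1 + i\right)}}{512}
  F(ω) = -2πi·ΣRes = \frac{5 \sqrt{2} \pi \left(1 - i\right) \left(e^{4 \sqrt{2} i \omega} + i\right) e^{- 2 \sqrt{2} \omega \left(1 + i\right)}}{256} = \frac{5 \pi e^{- 2 \sqrt{2} \omega} \sin{\left(2 \sqrt{2} \omega + \frac{\pi}{4} \right)}}{64}

Case ω < 0 (upper half-plane, counterclockwise contour ⇒ F(ω) = +2πi·ΣRes):
  Res_{z = 2 \sqrt{2} + 2 \sqrt{2} i} g(z) = \frac{5 \sqrt{2} i \left(-1 + i\right) e^{2 \sqrt{2} \omega \left(1 - i\right)}}{512}
  Res_{z = - 2 \sqrt{2} + 2 \sqrt{2} i} g(z) = \frac{5 \sqrt{2} \left(1 - i\right) e^{2 \sqrt{2} \omega \left(1 + i\right)}}{512}
  F(ω) = 2πi·ΣRes = - \frac{5 \sqrt{2} i \pi \left(i \left(1 - i\right) e^{2 \sqrt{2} \omega \left(1 - i\right)} - \left(1 - i\right) e^{2 \sqrt{2} \omega \left(1 + i\right)}\right)}{256} = \frac{5 \pi e^{2 \sqrt{2} \omega} \cos{\left(2 \sqrt{2} \omega + \frac{\pi}{4} \right)}}{64}

Both cases combine into a single formula in |ω|:

F(ω) = \frac{5 \pi e^{- 2 \sqrt{2} \left|{\omega}\right|} \sin{\left(2 \sqrt{2} \left|{\omega}\right| + \frac{\pi}{4} \right)}}{64}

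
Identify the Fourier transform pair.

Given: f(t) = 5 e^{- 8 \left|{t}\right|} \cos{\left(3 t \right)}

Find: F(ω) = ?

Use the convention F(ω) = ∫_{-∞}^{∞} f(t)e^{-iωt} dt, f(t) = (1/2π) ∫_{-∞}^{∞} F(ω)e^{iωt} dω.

F(ω) = \frac{80 \left(\omega^{2} + 73\right)}{\omega^{4} + 110 \omega^{2} + 5329}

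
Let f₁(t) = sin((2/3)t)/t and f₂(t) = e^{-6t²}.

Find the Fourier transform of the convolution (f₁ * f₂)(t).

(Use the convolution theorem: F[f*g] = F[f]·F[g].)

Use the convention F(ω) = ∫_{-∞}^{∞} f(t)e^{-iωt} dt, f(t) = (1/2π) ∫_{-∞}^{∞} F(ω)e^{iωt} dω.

F[f₁*f₂](ω) = \begin{cases} \frac{\sqrt{6} \pi^{\frac{3}{2}} e^{- \frac{\omega^{2}}{24}}}{6} & \text{for}\: \omega > - \frac{2}{3} \wedge \omega < \frac{2}{3} \\0 & \text{otherwise} \end{cases}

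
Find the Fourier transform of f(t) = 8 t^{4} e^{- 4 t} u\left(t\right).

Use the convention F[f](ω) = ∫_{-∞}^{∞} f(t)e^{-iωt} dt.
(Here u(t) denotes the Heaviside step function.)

F(ω) = \frac{192}{\left(i \omega + 4\right)^{5}}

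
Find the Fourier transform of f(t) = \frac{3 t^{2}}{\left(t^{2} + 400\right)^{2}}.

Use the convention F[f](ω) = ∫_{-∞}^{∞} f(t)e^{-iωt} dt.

F(ω) = \frac{3 \pi \left(1 - 20 \left|{\omega}\right|\right) e^{- 20 \left|{\omega}\right|}}{40}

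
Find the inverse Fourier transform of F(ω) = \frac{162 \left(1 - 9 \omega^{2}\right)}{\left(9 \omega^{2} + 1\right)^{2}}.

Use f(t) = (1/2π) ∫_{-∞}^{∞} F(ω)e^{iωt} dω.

f(t) = 9 e^{- \frac{\left|{t}\right|}{3}} \left|{t}\right|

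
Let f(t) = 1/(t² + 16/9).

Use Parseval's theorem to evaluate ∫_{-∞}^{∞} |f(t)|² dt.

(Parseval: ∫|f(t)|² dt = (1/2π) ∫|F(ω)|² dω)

∫|f(t)|² dt = \frac{27 \pi}{128}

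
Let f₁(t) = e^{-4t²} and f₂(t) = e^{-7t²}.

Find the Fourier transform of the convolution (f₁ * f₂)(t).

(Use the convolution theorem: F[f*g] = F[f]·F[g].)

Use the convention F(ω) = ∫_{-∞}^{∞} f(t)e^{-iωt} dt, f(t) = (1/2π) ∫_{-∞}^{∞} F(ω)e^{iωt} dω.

F[f₁*f₂](ω) = \frac{\sqrt{7} \pi e^{- \frac{11 \omega^{2}}{112}}}{14}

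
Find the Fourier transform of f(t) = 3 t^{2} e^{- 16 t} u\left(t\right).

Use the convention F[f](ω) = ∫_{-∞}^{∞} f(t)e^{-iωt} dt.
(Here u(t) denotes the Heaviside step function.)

F(ω) = \frac{6}{\left(i \omega + 16\right)^{3}}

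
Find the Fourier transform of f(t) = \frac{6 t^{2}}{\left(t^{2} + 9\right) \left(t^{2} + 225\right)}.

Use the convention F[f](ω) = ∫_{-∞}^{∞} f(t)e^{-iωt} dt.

F(ω) = \frac{\pi \left(5 - e^{12 \left|{\omega}\right|}\right) e^{- 15 \left|{\omega}\right|}}{12}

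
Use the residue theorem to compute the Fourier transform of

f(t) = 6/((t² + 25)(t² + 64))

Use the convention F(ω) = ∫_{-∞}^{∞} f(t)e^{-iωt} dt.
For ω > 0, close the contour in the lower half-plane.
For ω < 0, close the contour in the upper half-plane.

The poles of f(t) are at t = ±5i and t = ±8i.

Let g(z) = f(z)e^{-iωz}; for large |z| the factor e^{-iωz} decays in the lower half-plane when ω > 0 and in the upper half-plane when ω < 0.

Case ω > 0 (lower half-plane, clockwise contour ⇒ F(ω) = -2πi·ΣRes):
  Res_{z = - 5 i} g(z) = \frac{i e^{- 5 \omega}}{65}
  Res_{z = - 8 i} g(z) = - \frac{i e^{- 8 \omega}}{104}
  F(ω) = -2πi·ΣRes = \frac{\pi \left(8 e^{3 \omega} - 5\right) e^{- 8 \omega}}{260}

Case ω < 0 (upper half-plane, counterclockwise contour ⇒ F(ω) = +2πi·ΣRes):
  Res_{z = 5 i} g(z) = - \frac{i e^{5 \omega}}{65}
  Res_{z = 8 i} g(z) = \frac{i e^{8 \omega}}{104}
  F(ω) = 2πi·ΣRes = \frac{\pi \left(8 - 5 e^{3 \omega}\right) e^{5 \omega}}{260}

Both cases combine into a single formula in |ω|:

F(ω) = \frac{\pi \left(8 e^{3 \left|{\omega}\right|} - 5\right) e^{- 8 \left|{\omega}\right|}}{260}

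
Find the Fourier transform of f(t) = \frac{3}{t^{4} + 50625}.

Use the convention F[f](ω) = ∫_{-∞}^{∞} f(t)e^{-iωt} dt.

F(ω) = \frac{\pi e^{- \frac{15 \sqrt{2} \left|{\omega}\right|}{2}} \sin{\left(\frac{15 \sqrt{2} \left|{\omega}\right|}{2} + \frac{\pi}{4} \right)}}{1125}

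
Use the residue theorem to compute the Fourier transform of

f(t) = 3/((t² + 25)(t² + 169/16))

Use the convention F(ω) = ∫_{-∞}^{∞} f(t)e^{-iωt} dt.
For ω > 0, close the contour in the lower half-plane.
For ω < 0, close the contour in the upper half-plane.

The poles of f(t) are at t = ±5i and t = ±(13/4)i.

Let g(z) = f(z)e^{-iωz}; for large |z| the factor e^{-iωz} decays in the lower half-plane when ω > 0 and in the upper half-plane when ω < 0.

Case ω > 0 (lower half-plane, clockwise contour ⇒ F(ω) = -2πi·ΣRes):
  Res_{z = - 5 i} g(z) = - \frac{8 i e^{- 5 \omega}}{385}
  Res_{z = - \frac{13 i}{4}} g(z) = \frac{32 i e^{- \frac{13 \omega}{4}}}{1001}
  F(ω) = -2πi·ΣRes = - \frac{16 \pi e^{- 5 \omega}}{385} + \frac{64 \pi e^{- \frac{13 \omega}{4}}}{1001}

Case ω < 0 (upper half-plane, counterclockwise contour ⇒ F(ω) = +2πi·ΣRes):
  Res_{z = 5 i} g(z) = \frac{8 i e^{5 \omega}}{385}
  Res_{z = \frac{13 i}{4}} g(z) = - \frac{32 i e^{\frac{13 \omega}{4}}}{1001}
  F(ω) = 2πi·ΣRes = \frac{16 \pi \left(20 e^{\frac{13 \omega}{4}} - 13 e^{5 \omega}\right)}{5005}

Both cases combine into a single formula in |ω|:

F(ω) = - \frac{16 \pi e^{- 5 \left|{\omega}\right|}}{385} + \frac{64 \pi e^{- \frac{13 \left|{\omega}\right|}{4}}}{1001}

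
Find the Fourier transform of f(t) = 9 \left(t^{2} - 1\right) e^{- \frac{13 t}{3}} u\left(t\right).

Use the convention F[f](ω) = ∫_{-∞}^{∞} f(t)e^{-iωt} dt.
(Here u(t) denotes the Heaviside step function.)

F(ω) = \frac{27 \left(54 i \omega - \left(3 i \omega + 13\right)^{3} + 234\right)}{\left(3 i \omega + 13\right)^{4}}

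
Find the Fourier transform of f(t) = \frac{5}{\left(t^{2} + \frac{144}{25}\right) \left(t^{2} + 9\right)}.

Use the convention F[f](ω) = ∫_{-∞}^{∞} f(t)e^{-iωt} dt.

F(ω) = - \frac{125 \pi e^{- 3 \left|{\omega}\right|}}{243} + \frac{625 \pi e^{- \frac{12 \left|{\omega}\right|}{5}}}{972}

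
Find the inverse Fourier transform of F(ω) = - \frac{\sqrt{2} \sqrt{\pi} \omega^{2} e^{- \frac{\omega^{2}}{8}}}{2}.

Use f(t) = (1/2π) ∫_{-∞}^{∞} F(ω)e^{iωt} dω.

f(t) = 2 \left(8 t^{2} - 2\right) e^{- 2 t^{2}}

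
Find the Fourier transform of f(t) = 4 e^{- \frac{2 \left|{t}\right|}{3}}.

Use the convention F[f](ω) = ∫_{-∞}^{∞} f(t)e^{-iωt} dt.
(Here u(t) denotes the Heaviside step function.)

F(ω) = \frac{48}{9 \omega^{2} + 4}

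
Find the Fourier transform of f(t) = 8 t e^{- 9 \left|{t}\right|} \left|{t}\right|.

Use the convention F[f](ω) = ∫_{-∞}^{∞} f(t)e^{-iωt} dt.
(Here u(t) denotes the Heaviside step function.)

F(ω) = \frac{32 i \omega \left(\omega^{2} - 243\right)}{\left(\omega^{2} + 81\right)^{3}}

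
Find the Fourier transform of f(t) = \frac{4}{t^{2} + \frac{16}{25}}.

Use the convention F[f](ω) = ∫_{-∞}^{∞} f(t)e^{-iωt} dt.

F(ω) = 5 \pi e^{- \frac{4 \left|{\omega}\right|}{5}}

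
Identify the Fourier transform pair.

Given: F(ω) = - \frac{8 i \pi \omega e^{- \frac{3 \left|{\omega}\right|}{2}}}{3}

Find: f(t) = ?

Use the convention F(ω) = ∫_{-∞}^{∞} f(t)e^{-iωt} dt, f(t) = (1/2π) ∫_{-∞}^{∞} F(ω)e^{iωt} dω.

f(t) = \frac{8 t}{\left(t^{2} + \frac{9}{4}\right)^{2}}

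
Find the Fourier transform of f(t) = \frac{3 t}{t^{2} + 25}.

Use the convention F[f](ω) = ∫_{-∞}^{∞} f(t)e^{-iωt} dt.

F(ω) = - 3 i \pi e^{- 5 \left|{\omega}\right|} \operatorname{sign}{\left(\omega \right)}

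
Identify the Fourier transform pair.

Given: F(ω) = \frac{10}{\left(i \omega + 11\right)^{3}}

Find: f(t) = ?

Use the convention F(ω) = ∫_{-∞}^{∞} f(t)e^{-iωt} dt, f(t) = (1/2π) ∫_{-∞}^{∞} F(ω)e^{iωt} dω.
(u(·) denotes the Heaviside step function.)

f(t) = 5 t^{2} e^{- 11 t} u\left(t\right)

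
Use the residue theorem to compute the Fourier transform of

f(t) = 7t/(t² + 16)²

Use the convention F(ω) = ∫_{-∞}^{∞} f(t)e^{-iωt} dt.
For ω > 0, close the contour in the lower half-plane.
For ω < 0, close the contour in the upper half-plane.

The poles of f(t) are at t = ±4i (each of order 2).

Let g(z) = f(z)e^{-iωz}; for large |z| the factor e^{-iωz} decays in the lower half-plane when ω > 0 and in the upper half-plane when ω < 0.

Case ω > 0 (lower half-plane, clockwise contour ⇒ F(ω) = -2πi·ΣRes):
  Res_{z = - 4 i} g(z) = \frac{7 \omega e^{- 4 \omega}}{16} (pole of order 2)
  F(ω) = -2πi·ΣRes = - \frac{7 i \pi \omega e^{- 4 \omega}}{8}

Case ω < 0 (upper half-plane, counterclockwise contour ⇒ F(ω) = +2πi·ΣRes):
  Res_{z = 4 i} g(z) = - \frac{7 \omega e^{4 \omega}}{16} (pole of order 2)
  F(ω) = 2πi·ΣRes = - \frac{7 i \pi \omega e^{4 \omega}}{8}

Both cases combine into a single formula in |ω|:

F(ω) = - \frac{7 i \pi \omega e^{- 4 \left|{\omega}\right|}}{8}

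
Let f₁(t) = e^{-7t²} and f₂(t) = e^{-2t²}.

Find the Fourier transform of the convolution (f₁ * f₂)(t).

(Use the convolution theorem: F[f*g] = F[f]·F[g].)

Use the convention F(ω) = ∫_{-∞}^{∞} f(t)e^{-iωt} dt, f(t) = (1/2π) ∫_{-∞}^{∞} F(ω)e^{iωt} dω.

F[f₁*f₂](ω) = \frac{\sqrt{14} \pi e^{- \frac{9 \omega^{2}}{56}}}{14}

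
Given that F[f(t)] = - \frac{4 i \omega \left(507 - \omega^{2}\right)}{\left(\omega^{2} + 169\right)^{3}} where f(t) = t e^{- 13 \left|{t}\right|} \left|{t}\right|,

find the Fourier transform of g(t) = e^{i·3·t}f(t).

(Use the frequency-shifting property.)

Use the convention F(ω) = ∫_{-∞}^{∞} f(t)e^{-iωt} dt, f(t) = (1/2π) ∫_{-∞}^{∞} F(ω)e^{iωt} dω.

F[g](ω) = \frac{4 i \left(\omega - 3\right) \left(\left(\omega - 3\right)^{2} - 507\right)}{\left(\left(\omega - 3\right)^{2} + 169\right)^{3}}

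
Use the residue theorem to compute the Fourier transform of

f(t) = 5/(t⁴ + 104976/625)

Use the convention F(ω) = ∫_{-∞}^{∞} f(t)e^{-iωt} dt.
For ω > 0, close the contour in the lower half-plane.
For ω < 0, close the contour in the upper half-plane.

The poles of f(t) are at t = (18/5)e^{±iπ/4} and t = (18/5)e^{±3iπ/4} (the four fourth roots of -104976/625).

Let g(z) = f(z)e^{-iωz}; for large |z| the factor e^{-iωz} decays in the lower half-plane when ω > 0 and in the upper half-plane when ω < 0.

Case ω > 0 (lower half-plane, clockwise contour ⇒ F(ω) = -2πi·ΣRes):
  Res_{z = - \frac{9 \sqrt{2}}{5} - \frac{9 \sqrt{2} i}{5}} g(z) = \frac{625 \sqrt{2} i \left(1 - i\right) e^{\frac{9 \sqrt{2} \omega \left(-1 + i\right)}{5}}}{46656}
  Res_{z = \frac{9 \sqrt{2}}{5} - \frac{9 \sqrt{2} i}{5}} g(z) = \frac{625 \sqrt{2} i \left(1 + i\right) e^{- \frac{9 \sqrt{2} \omega \left(1 + i\right)}{5}}}{46656}
  F(ω) = -2πi·ΣRes = \frac{625 \sqrt{2} \pi \left(1 - i\right) \left(e^{\frac{18 \sqrt{2} i \omega}{5}} + i\right) e^{- \frac{9 \sqrt{2} \omega \left(1 + i\right)}{5}}}{23328} = \frac{625 \pi e^{- \frac{9 \sqrt{2} \omega}{5}} \sin{\left(\frac{9 \sqrt{2} \omega}{5} + \frac{\pi}{4} \right)}}{5832}

Case ω < 0 (upper half-plane, counterclockwise contour ⇒ F(ω) = +2πi·ΣRes):
  Res_{z = \frac{9 \sqrt{2}}{5} + \frac{9 \sqrt{2} i}{5}} g(z) = \frac{625 \sqrt{2} i \left(-1 + i\right) e^{\frac{9 \sqrt{2} \omega \left(1 - i\right)}{5}}}{46656}
  Res_{z = - \frac{9 \sqrt{2}}{5} + \frac{9 \sqrt{2} i}{5}} g(z) = \frac{625 \sqrt{2} \left(1 - i\right) e^{\frac{9 \sqrt{2} \omega \left(1 + i\right)}{5}}}{46656}
  F(ω) = 2πi·ΣRes = - \frac{625 \sqrt{2} i \pi \left(i \left(1 - i\right) e^{\frac{9 \sqrt{2} \omega \left(1 - i\right)}{5}} - \left(1 - i\right) e^{\frac{9 \sqrt{2} \omega \left(1 + i\right)}{5}}\right)}{23328} = \frac{625 \pi e^{\frac{9 \sqrt{2} \omega}{5}} \cos{\left(\frac{9 \sqrt{2} \omega}{5} + \frac{\pi}{4} \right)}}{5832}

Both cases combine into a single formula in |ω|:

F(ω) = \frac{625 \pi e^{- \frac{9 \sqrt{2} \left|{\omega}\right|}{5}} \sin{\left(\frac{9 \sqrt{2} \left|{\omega}\right|}{5} + \frac{\pi}{4} \right)}}{5832}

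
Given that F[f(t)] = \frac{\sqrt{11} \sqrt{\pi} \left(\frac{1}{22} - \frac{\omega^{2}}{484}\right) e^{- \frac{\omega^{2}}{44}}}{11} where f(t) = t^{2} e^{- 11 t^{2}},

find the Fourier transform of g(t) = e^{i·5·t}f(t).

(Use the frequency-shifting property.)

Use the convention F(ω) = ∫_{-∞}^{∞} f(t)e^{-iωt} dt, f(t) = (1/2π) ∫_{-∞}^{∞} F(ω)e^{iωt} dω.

F[g](ω) = \frac{\sqrt{11} \sqrt{\pi} \left(22 - \left(\omega - 5\right)^{2}\right) e^{- \frac{\left(\omega - 5\right)^{2}}{44}}}{5324}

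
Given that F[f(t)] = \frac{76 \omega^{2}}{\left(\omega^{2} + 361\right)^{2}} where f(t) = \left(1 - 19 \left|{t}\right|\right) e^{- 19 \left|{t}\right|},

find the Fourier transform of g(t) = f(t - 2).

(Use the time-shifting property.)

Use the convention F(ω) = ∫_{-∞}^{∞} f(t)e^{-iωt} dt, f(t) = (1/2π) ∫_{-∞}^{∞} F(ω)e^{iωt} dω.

F[g](ω) = \frac{76 \omega^{2} e^{- 2 i \omega}}{\left(\omega^{2} + 361\right)^{2}}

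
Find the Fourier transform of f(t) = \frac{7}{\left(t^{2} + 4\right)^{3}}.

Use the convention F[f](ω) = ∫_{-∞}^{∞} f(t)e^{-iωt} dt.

F(ω) = \frac{7 \pi \left(4 \omega^{2} + 6 \left|{\omega}\right| + 3\right) e^{- 2 \left|{\omega}\right|}}{256}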